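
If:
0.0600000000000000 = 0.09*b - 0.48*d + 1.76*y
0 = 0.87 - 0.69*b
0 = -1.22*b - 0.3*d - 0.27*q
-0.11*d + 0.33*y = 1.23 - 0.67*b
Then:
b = 1.26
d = -19.76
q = 16.26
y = -5.42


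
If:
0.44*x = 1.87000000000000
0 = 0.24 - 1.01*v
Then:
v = 0.24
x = 4.25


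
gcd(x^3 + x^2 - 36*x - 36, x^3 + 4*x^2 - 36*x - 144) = x^2 - 36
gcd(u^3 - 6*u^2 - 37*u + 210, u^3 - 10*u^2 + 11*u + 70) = u^2 - 12*u + 35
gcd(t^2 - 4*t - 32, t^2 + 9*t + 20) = t + 4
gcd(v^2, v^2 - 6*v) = v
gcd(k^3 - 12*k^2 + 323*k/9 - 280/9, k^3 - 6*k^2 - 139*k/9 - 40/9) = k - 8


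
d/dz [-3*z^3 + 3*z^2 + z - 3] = -9*z^2 + 6*z + 1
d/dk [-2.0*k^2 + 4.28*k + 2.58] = 4.28 - 4.0*k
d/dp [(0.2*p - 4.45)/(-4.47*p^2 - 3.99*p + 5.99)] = (0.894*p^2 - 39.783*p - 16.5575)/(19.9809*p^4 + 35.6706*p^3 - 37.6305*p^2 - 47.8002*p + 35.8801)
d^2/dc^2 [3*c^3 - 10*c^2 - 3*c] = 18*c - 20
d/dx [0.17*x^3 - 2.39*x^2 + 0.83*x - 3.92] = 0.51*x^2 - 4.78*x + 0.83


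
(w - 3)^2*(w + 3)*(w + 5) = w^4 + 2*w^3 - 24*w^2 - 18*w + 135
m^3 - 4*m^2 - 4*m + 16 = (m - 4)*(m - 2)*(m + 2)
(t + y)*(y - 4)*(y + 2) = t*y^2 - 2*t*y - 8*t + y^3 - 2*y^2 - 8*y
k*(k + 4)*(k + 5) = k^3 + 9*k^2 + 20*k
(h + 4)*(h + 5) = h^2 + 9*h + 20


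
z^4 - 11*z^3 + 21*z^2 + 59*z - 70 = (z - 7)*(z - 5)*(z - 1)*(z + 2)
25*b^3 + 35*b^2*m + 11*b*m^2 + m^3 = (b + m)*(5*b + m)^2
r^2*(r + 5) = r^3 + 5*r^2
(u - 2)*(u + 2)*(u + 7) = u^3 + 7*u^2 - 4*u - 28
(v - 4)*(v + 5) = v^2 + v - 20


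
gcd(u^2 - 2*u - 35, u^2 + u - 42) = 1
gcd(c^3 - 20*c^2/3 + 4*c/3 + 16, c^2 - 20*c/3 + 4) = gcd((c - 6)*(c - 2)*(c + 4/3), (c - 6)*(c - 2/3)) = c - 6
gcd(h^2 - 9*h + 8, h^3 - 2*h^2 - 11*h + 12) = h - 1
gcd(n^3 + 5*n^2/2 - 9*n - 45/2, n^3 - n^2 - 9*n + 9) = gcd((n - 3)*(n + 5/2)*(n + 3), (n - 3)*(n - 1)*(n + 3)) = n^2 - 9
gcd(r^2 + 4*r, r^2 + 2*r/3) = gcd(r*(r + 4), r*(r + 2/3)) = r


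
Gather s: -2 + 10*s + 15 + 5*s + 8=15*s + 21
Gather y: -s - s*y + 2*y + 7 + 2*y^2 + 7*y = -s + 2*y^2 + y*(9 - s) + 7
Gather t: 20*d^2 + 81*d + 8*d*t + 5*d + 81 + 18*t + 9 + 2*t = 20*d^2 + 86*d + t*(8*d + 20) + 90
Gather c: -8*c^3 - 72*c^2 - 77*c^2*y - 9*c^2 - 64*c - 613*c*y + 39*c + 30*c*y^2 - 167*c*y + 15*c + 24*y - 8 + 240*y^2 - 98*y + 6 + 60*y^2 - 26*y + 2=-8*c^3 + c^2*(-77*y - 81) + c*(30*y^2 - 780*y - 10) + 300*y^2 - 100*y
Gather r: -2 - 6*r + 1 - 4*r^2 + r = -4*r^2 - 5*r - 1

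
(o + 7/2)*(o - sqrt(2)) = o^2 - sqrt(2)*o + 7*o/2 - 7*sqrt(2)/2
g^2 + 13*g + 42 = (g + 6)*(g + 7)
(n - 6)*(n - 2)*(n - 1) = n^3 - 9*n^2 + 20*n - 12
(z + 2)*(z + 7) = z^2 + 9*z + 14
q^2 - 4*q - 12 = (q - 6)*(q + 2)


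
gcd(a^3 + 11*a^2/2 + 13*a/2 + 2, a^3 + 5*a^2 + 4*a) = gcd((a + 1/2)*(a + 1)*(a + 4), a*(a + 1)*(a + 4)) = a^2 + 5*a + 4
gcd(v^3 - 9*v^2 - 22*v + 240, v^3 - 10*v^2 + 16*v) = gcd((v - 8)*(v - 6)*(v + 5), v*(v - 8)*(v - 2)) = v - 8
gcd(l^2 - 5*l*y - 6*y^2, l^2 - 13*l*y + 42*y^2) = -l + 6*y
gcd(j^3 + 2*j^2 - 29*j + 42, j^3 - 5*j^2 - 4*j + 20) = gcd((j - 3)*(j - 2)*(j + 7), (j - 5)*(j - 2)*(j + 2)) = j - 2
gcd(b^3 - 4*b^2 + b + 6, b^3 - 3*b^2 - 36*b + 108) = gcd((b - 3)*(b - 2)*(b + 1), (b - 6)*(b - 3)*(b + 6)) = b - 3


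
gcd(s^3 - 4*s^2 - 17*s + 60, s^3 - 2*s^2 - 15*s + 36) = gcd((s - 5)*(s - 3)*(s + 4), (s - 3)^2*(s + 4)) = s^2 + s - 12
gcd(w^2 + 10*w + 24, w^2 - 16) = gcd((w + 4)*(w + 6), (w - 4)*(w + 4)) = w + 4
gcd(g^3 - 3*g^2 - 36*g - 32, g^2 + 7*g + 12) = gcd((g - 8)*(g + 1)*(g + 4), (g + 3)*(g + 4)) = g + 4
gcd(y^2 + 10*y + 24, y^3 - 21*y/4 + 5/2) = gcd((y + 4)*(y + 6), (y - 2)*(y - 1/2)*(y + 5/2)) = 1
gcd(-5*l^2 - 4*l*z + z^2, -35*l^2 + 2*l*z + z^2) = -5*l + z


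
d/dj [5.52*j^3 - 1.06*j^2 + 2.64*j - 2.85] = 16.56*j^2 - 2.12*j + 2.64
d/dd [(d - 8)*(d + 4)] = 2*d - 4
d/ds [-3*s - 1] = -3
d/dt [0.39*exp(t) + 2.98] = 0.39*exp(t)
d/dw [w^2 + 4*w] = 2*w + 4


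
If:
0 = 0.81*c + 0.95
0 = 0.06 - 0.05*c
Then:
No Solution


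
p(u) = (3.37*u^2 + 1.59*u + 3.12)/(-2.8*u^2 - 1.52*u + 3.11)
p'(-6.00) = -0.03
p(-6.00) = -1.30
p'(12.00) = 0.00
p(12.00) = -1.21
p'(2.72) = 0.23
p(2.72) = -1.49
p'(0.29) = 3.51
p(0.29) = 1.59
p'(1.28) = 4.93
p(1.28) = -3.12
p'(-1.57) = -26.48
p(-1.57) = -6.35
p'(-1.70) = -10.01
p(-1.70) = -4.24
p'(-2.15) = -1.76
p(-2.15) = -2.33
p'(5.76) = 0.02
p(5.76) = -1.26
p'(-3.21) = -0.28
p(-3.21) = -1.57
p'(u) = (5.6*u + 1.52)*(3.37*u^2 + 1.59*u + 3.12)/(-2.8*u^2 - 1.52*u + 3.11)^2 + (6.74*u + 1.59)/(-2.8*u^2 - 1.52*u + 3.11)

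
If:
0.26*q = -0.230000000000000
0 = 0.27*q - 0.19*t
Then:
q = -0.88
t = -1.26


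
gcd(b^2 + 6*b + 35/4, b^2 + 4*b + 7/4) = b + 7/2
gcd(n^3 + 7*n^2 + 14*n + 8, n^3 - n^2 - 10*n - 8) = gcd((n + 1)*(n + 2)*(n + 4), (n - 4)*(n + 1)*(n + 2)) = n^2 + 3*n + 2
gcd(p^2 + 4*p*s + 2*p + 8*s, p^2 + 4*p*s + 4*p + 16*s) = p + 4*s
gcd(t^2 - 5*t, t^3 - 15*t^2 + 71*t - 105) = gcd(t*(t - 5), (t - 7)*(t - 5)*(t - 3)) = t - 5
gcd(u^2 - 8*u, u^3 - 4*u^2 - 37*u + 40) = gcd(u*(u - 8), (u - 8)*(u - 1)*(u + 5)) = u - 8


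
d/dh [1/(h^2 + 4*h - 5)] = 2*(-h - 2)/(h^2 + 4*h - 5)^2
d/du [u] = 1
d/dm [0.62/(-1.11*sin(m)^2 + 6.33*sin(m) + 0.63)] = (1.3764*sin(m) - 3.9246)*cos(m)/(-1.11*sin(m)^2 + 6.33*sin(m) + 0.63)^2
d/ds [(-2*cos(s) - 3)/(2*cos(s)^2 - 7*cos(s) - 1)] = (-4*cos(s)^2 - 12*cos(s) + 19)*sin(s)/(7*cos(s) - cos(2*s))^2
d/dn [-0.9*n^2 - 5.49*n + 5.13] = -1.8*n - 5.49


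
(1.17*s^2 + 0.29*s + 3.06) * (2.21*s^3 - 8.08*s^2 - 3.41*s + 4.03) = 2.5857*s^5 - 8.8127*s^4 + 0.4297*s^3 - 20.9986*s^2 - 9.2659*s + 12.3318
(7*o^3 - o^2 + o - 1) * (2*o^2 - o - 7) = 14*o^5 - 9*o^4 - 46*o^3 + 4*o^2 - 6*o + 7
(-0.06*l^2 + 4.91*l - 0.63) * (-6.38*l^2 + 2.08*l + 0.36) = 0.3828*l^4 - 31.4506*l^3 + 14.2106*l^2 + 0.4572*l - 0.2268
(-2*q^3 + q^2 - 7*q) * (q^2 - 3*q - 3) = -2*q^5 + 7*q^4 - 4*q^3 + 18*q^2 + 21*q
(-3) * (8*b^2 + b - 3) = -24*b^2 - 3*b + 9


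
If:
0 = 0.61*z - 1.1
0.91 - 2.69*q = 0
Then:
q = 0.34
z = 1.80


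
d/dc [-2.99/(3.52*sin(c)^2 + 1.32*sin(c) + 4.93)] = (21.0496*sin(c) + 3.9468)*cos(c)/(3.52*sin(c)^2 + 1.32*sin(c) + 4.93)^2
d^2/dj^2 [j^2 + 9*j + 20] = 2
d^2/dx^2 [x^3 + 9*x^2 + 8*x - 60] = 6*x + 18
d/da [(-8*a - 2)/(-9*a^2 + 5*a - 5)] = 2*(-36*a^2 - 18*a + 25)/(81*a^4 - 90*a^3 + 115*a^2 - 50*a + 25)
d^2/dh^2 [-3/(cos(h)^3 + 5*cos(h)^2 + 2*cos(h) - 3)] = -(3*(11*cos(h) + 40*cos(2*h) + 9*cos(3*h))*(cos(h)^3 + 5*cos(h)^2 + 2*cos(h) - 3)/4 + 6*(3*cos(h)^2 + 10*cos(h) + 2)^2*sin(h)^2)/(cos(h)^3 + 5*cos(h)^2 + 2*cos(h) - 3)^3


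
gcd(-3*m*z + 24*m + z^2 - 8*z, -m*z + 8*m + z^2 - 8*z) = z - 8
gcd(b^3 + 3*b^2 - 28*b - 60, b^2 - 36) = b + 6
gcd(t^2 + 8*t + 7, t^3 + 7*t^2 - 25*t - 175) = t + 7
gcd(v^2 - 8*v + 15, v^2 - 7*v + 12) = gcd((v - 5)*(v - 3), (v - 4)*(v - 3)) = v - 3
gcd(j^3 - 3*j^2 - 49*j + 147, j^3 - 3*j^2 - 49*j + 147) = j^3 - 3*j^2 - 49*j + 147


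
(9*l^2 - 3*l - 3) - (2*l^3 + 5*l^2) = -2*l^3 + 4*l^2 - 3*l - 3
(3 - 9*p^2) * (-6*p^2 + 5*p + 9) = 54*p^4 - 45*p^3 - 99*p^2 + 15*p + 27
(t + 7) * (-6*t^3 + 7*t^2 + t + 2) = -6*t^4 - 35*t^3 + 50*t^2 + 9*t + 14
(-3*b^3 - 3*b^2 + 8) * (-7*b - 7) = 21*b^4 + 42*b^3 + 21*b^2 - 56*b - 56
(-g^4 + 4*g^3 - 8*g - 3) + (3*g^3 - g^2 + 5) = -g^4 + 7*g^3 - g^2 - 8*g + 2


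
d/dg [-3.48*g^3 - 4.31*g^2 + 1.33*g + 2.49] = -10.44*g^2 - 8.62*g + 1.33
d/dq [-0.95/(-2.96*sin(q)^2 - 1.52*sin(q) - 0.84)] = -(5.624*sin(q) + 1.444)*cos(q)/(2.96*sin(q)^2 + 1.52*sin(q) + 0.84)^2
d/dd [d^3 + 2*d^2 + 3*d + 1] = 3*d^2 + 4*d + 3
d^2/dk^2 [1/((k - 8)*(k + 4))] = 2*((k - 8)^2 + (k - 8)*(k + 4) + (k + 4)^2)/((k - 8)^3*(k + 4)^3)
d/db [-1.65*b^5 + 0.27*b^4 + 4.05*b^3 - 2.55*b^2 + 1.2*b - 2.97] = -8.25*b^4 + 1.08*b^3 + 12.15*b^2 - 5.1*b + 1.2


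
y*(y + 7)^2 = y^3 + 14*y^2 + 49*y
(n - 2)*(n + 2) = n^2 - 4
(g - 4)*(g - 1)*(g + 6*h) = g^3 + 6*g^2*h - 5*g^2 - 30*g*h + 4*g + 24*h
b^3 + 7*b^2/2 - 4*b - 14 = (b - 2)*(b + 2)*(b + 7/2)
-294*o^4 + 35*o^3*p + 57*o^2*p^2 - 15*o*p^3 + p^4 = (-7*o + p)^2*(-3*o + p)*(2*o + p)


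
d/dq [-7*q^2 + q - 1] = 1 - 14*q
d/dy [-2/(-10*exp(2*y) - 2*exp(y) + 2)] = (-10*exp(y) - 1)*exp(y)/(5*exp(2*y) + exp(y) - 1)^2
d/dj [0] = 0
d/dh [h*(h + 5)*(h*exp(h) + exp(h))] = (h^3 + 9*h^2 + 17*h + 5)*exp(h)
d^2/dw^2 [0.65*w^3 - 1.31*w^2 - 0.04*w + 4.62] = 3.9*w - 2.62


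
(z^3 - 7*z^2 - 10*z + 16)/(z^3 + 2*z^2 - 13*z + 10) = (z^2 - 6*z - 16)/(z^2 + 3*z - 10)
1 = 1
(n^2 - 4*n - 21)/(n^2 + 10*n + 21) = (n - 7)/(n + 7)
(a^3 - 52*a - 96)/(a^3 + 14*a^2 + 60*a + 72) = (a - 8)/(a + 6)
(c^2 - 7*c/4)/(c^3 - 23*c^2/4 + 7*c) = 1/(c - 4)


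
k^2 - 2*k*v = k*(k - 2*v)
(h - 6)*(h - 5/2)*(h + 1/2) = h^3 - 8*h^2 + 43*h/4 + 15/2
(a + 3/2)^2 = a^2 + 3*a + 9/4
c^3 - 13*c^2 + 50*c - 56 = (c - 7)*(c - 4)*(c - 2)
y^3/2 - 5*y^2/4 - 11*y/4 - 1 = (y/2 + 1/4)*(y - 4)*(y + 1)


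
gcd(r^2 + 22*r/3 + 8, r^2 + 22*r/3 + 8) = r^2 + 22*r/3 + 8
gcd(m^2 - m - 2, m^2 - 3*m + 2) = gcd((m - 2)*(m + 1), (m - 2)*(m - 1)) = m - 2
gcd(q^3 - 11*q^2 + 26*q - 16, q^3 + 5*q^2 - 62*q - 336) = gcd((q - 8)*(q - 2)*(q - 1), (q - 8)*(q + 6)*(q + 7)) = q - 8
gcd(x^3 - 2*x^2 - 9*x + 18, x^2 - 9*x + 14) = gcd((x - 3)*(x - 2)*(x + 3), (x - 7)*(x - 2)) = x - 2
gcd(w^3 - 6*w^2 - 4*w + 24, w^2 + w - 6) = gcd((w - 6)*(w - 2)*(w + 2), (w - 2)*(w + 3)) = w - 2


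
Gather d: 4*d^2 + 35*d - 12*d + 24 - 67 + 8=4*d^2 + 23*d - 35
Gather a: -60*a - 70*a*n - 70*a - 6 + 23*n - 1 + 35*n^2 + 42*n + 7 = a*(-70*n - 130) + 35*n^2 + 65*n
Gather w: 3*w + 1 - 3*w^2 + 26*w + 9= -3*w^2 + 29*w + 10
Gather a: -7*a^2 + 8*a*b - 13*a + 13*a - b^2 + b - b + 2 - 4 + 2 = -7*a^2 + 8*a*b - b^2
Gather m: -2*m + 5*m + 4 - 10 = 3*m - 6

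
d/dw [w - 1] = 1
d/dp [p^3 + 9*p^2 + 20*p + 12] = 3*p^2 + 18*p + 20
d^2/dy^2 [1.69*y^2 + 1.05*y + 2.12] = 3.38000000000000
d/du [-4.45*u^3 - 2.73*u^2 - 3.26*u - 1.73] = -13.35*u^2 - 5.46*u - 3.26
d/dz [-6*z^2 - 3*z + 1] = -12*z - 3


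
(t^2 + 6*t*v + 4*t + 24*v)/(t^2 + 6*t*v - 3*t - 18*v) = (t + 4)/(t - 3)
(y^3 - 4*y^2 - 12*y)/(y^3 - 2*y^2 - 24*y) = (y + 2)/(y + 4)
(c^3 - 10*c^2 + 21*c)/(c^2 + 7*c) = (c^2 - 10*c + 21)/(c + 7)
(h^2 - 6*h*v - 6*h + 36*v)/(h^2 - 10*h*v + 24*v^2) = (6 - h)/(-h + 4*v)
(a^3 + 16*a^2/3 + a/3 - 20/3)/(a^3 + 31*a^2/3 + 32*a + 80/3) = (a - 1)/(a + 4)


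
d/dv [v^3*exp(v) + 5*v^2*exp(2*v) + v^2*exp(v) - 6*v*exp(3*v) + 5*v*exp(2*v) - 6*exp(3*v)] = (v^3 + 10*v^2*exp(v) + 4*v^2 - 18*v*exp(2*v) + 20*v*exp(v) + 2*v - 24*exp(2*v) + 5*exp(v))*exp(v)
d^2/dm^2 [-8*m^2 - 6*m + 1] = -16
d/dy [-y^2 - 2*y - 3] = -2*y - 2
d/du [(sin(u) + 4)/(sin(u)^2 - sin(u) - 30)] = (-8*sin(u) + cos(u)^2 - 27)*cos(u)/(sin(u) + cos(u)^2 + 29)^2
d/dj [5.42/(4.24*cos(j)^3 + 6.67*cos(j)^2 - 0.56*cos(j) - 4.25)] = (68.9424*cos(j)^2 + 72.3028*cos(j) - 3.0352)*sin(j)/(4.24*cos(j)^3 + 6.67*cos(j)^2 - 0.56*cos(j) - 4.25)^2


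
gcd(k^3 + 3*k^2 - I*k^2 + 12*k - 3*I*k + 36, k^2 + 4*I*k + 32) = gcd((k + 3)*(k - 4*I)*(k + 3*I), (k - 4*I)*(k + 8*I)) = k - 4*I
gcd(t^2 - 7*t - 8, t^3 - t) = t + 1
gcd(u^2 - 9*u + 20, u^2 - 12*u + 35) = u - 5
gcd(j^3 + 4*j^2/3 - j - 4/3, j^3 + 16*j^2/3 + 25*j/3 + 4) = j^2 + 7*j/3 + 4/3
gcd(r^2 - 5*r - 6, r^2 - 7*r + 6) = r - 6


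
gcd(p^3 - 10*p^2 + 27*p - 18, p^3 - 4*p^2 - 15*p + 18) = p^2 - 7*p + 6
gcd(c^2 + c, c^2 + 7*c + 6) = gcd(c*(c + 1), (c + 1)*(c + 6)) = c + 1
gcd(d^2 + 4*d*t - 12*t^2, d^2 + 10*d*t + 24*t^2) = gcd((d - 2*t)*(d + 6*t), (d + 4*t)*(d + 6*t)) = d + 6*t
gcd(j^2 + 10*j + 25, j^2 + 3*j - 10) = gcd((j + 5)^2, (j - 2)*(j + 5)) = j + 5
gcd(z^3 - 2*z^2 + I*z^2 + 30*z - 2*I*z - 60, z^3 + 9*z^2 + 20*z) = 1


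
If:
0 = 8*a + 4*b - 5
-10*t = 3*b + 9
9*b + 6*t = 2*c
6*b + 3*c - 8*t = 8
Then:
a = 151/384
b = 89/192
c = -33/32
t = -133/128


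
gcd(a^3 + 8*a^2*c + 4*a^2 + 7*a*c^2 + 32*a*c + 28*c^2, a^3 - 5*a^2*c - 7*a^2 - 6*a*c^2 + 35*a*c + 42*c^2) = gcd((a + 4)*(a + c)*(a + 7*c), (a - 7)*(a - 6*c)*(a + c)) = a + c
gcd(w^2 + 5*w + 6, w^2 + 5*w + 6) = w^2 + 5*w + 6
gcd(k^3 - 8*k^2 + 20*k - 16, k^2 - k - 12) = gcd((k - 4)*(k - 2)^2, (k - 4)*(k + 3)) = k - 4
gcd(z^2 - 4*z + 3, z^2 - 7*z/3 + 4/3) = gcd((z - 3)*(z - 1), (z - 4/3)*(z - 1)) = z - 1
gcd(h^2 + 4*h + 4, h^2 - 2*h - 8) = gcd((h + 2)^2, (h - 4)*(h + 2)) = h + 2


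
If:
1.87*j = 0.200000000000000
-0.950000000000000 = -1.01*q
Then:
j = 0.11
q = 0.94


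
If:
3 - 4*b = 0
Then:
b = 3/4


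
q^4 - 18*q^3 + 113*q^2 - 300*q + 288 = (q - 8)*(q - 4)*(q - 3)^2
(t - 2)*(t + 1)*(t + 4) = t^3 + 3*t^2 - 6*t - 8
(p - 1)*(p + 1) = p^2 - 1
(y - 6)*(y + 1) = y^2 - 5*y - 6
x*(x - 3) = x^2 - 3*x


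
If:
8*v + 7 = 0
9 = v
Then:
No Solution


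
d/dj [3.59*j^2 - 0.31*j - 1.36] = 7.18*j - 0.31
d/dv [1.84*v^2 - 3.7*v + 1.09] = 3.68*v - 3.7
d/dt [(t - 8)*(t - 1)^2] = (t - 1)*(3*t - 17)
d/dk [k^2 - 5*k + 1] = 2*k - 5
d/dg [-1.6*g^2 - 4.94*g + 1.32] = -3.2*g - 4.94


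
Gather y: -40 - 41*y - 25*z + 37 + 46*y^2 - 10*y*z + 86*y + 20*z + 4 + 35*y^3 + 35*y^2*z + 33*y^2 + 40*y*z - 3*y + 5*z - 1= 35*y^3 + y^2*(35*z + 79) + y*(30*z + 42)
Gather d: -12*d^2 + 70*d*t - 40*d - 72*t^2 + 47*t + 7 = -12*d^2 + d*(70*t - 40) - 72*t^2 + 47*t + 7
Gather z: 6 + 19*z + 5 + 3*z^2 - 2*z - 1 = 3*z^2 + 17*z + 10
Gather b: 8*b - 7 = 8*b - 7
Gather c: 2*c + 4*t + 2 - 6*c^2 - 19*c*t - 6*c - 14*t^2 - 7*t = -6*c^2 + c*(-19*t - 4) - 14*t^2 - 3*t + 2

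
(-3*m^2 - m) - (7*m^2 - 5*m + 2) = -10*m^2 + 4*m - 2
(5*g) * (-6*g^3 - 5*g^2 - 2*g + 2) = -30*g^4 - 25*g^3 - 10*g^2 + 10*g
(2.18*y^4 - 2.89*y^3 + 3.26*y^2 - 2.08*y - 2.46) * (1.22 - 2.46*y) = -5.3628*y^5 + 9.769*y^4 - 11.5454*y^3 + 9.094*y^2 + 3.514*y - 3.0012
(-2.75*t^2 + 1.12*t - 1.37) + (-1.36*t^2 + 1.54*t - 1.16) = -4.11*t^2 + 2.66*t - 2.53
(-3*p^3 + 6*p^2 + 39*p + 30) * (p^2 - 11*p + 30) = -3*p^5 + 39*p^4 - 117*p^3 - 219*p^2 + 840*p + 900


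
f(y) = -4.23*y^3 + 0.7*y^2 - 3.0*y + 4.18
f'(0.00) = -3.00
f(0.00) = 4.18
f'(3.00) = -113.01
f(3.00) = -112.73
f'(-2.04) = -58.67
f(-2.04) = 49.12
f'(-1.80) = -46.64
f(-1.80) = 36.52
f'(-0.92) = -15.03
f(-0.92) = 10.83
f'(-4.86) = -309.54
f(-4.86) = 520.86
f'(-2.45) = -82.60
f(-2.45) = 77.94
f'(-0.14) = -3.44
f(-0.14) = 4.63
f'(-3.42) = -156.22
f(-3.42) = 191.83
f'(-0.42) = -5.83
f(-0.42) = 5.88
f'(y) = -12.69*y^2 + 1.4*y - 3.0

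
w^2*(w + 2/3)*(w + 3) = w^4 + 11*w^3/3 + 2*w^2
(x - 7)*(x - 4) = x^2 - 11*x + 28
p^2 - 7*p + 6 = (p - 6)*(p - 1)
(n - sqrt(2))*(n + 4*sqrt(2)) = n^2 + 3*sqrt(2)*n - 8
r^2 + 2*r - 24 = (r - 4)*(r + 6)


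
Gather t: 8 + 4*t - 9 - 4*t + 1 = 0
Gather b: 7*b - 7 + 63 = 7*b + 56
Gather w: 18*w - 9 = 18*w - 9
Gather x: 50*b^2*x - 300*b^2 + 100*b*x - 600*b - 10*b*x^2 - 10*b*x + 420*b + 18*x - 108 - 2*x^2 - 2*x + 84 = -300*b^2 - 180*b + x^2*(-10*b - 2) + x*(50*b^2 + 90*b + 16) - 24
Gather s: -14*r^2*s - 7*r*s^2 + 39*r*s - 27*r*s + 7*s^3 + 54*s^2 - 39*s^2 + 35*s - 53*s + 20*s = 7*s^3 + s^2*(15 - 7*r) + s*(-14*r^2 + 12*r + 2)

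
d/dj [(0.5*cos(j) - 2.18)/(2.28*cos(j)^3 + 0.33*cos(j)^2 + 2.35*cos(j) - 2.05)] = (2.28*cos(j)^3 - 14.7462*cos(j)^2 - 1.4388*cos(j) - 4.098)*sin(j)/(5.1984*cos(j)^6 + 1.5048*cos(j)^5 + 10.8249*cos(j)^4 - 7.797*cos(j)^3 + 4.1695*cos(j)^2 - 9.635*cos(j) + 4.2025)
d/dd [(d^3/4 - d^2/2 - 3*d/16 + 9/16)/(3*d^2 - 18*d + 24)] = (4*d^4 - 48*d^3 + 147*d^2 - 146*d + 30)/(48*(d^4 - 12*d^3 + 52*d^2 - 96*d + 64))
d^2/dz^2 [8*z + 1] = 0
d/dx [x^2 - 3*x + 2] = 2*x - 3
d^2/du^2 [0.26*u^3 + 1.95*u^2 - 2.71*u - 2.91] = 1.56*u + 3.9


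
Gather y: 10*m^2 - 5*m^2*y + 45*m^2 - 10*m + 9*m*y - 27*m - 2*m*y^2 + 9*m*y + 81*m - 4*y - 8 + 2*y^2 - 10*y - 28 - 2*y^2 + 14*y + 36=55*m^2 - 2*m*y^2 + 44*m + y*(-5*m^2 + 18*m)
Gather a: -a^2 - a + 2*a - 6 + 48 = -a^2 + a + 42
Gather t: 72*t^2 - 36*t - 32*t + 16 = 72*t^2 - 68*t + 16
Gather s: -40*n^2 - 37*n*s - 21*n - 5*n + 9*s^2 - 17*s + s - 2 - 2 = -40*n^2 - 26*n + 9*s^2 + s*(-37*n - 16) - 4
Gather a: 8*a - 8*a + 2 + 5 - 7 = 0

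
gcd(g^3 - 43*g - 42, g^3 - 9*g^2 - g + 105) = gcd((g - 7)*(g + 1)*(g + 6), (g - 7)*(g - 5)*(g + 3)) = g - 7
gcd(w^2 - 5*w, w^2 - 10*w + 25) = w - 5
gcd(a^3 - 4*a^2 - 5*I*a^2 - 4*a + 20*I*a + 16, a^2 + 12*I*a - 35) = 1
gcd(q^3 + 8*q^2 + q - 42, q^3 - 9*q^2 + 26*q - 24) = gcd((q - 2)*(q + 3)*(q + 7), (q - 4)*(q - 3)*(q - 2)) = q - 2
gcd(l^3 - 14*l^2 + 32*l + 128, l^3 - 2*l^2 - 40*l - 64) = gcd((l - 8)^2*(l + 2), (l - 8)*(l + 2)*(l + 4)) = l^2 - 6*l - 16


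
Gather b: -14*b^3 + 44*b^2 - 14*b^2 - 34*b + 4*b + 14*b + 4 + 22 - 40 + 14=-14*b^3 + 30*b^2 - 16*b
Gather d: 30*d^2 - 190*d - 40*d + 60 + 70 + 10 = 30*d^2 - 230*d + 140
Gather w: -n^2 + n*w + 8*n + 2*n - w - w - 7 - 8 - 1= -n^2 + 10*n + w*(n - 2) - 16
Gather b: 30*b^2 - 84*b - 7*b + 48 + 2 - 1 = 30*b^2 - 91*b + 49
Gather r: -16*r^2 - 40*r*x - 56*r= -16*r^2 + r*(-40*x - 56)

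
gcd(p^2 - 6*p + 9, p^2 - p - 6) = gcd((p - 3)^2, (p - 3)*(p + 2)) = p - 3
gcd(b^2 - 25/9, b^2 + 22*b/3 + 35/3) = 1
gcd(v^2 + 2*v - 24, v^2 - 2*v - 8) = v - 4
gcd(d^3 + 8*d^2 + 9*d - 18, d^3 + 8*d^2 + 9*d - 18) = d^3 + 8*d^2 + 9*d - 18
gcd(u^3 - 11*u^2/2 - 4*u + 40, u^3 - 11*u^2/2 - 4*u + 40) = u^3 - 11*u^2/2 - 4*u + 40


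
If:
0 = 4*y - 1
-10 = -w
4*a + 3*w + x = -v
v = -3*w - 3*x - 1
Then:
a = x/2 + 1/4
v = -3*x - 31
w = 10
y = 1/4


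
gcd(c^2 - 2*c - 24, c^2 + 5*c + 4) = c + 4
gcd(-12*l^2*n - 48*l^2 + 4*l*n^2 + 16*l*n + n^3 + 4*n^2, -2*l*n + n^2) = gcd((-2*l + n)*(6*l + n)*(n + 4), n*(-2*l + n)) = 2*l - n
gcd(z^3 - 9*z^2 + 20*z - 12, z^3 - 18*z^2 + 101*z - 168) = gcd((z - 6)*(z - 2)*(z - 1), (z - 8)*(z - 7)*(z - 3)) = 1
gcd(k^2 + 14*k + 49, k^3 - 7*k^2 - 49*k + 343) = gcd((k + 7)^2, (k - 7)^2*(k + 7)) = k + 7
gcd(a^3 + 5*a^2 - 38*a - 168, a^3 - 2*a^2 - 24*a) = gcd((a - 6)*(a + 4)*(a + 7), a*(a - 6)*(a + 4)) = a^2 - 2*a - 24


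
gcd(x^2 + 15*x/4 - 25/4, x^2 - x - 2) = 1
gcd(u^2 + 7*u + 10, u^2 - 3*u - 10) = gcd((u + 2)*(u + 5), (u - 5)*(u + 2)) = u + 2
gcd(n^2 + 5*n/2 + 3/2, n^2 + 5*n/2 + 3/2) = n^2 + 5*n/2 + 3/2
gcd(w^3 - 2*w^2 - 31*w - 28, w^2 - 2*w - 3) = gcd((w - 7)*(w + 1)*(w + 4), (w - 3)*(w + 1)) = w + 1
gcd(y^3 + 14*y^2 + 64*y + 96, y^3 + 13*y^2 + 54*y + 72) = y^2 + 10*y + 24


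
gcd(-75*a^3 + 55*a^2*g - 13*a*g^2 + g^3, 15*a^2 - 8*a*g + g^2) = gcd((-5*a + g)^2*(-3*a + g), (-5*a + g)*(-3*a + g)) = 15*a^2 - 8*a*g + g^2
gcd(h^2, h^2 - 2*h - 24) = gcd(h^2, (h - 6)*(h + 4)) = 1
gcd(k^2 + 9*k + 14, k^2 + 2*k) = k + 2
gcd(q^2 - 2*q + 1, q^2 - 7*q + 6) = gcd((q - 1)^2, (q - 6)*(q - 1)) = q - 1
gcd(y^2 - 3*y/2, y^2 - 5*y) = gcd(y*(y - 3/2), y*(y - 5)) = y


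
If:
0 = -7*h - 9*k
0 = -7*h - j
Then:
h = -9*k/7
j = 9*k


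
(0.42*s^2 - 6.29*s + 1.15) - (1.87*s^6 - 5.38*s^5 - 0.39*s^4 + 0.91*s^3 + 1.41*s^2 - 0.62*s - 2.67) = -1.87*s^6 + 5.38*s^5 + 0.39*s^4 - 0.91*s^3 - 0.99*s^2 - 5.67*s + 3.82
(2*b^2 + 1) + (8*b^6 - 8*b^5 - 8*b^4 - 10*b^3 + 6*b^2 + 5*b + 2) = 8*b^6 - 8*b^5 - 8*b^4 - 10*b^3 + 8*b^2 + 5*b + 3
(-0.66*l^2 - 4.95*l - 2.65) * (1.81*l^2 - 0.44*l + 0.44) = -1.1946*l^4 - 8.6691*l^3 - 2.9089*l^2 - 1.012*l - 1.166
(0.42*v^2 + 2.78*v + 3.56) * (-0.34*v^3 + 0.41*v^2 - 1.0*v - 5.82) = -0.1428*v^5 - 0.773*v^4 - 0.4906*v^3 - 3.7648*v^2 - 19.7396*v - 20.7192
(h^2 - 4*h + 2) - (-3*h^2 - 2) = 4*h^2 - 4*h + 4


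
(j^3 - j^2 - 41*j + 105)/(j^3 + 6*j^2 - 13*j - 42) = (j - 5)/(j + 2)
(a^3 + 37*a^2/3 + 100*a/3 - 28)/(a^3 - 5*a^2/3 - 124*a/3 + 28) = (a + 7)/(a - 7)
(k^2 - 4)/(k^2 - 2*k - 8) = (k - 2)/(k - 4)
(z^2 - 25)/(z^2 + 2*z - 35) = (z + 5)/(z + 7)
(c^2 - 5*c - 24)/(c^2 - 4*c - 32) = (c + 3)/(c + 4)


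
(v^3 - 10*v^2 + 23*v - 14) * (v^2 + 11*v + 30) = v^5 + v^4 - 57*v^3 - 61*v^2 + 536*v - 420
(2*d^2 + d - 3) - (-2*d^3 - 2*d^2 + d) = 2*d^3 + 4*d^2 - 3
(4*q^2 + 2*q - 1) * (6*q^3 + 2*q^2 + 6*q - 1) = 24*q^5 + 20*q^4 + 22*q^3 + 6*q^2 - 8*q + 1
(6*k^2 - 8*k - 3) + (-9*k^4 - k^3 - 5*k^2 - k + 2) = -9*k^4 - k^3 + k^2 - 9*k - 1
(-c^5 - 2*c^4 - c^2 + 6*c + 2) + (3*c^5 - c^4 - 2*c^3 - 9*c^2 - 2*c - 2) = 2*c^5 - 3*c^4 - 2*c^3 - 10*c^2 + 4*c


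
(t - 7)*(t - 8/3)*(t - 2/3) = t^3 - 31*t^2/3 + 226*t/9 - 112/9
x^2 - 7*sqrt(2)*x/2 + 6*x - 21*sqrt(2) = (x + 6)*(x - 7*sqrt(2)/2)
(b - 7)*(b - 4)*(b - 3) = b^3 - 14*b^2 + 61*b - 84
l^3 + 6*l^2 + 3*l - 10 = (l - 1)*(l + 2)*(l + 5)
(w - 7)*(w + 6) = w^2 - w - 42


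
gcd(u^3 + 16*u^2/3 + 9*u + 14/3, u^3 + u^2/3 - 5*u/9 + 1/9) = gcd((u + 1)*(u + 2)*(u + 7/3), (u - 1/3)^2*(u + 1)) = u + 1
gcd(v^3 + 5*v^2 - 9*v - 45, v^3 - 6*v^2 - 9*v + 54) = v^2 - 9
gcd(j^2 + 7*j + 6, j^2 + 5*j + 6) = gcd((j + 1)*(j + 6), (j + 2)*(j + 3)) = 1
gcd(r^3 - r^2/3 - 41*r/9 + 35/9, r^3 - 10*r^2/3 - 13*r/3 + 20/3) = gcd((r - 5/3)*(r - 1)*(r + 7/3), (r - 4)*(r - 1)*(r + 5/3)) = r - 1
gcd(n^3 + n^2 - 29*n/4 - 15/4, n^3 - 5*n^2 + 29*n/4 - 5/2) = n - 5/2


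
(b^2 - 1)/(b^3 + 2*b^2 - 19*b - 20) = (b - 1)/(b^2 + b - 20)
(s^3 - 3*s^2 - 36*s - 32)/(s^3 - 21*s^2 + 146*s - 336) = (s^2 + 5*s + 4)/(s^2 - 13*s + 42)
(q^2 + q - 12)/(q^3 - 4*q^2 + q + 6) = (q + 4)/(q^2 - q - 2)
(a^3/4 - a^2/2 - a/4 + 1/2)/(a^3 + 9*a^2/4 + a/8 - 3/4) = 2*(a^3 - 2*a^2 - a + 2)/(8*a^3 + 18*a^2 + a - 6)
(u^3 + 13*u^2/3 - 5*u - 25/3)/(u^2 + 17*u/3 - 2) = (3*u^3 + 13*u^2 - 15*u - 25)/(3*u^2 + 17*u - 6)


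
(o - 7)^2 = o^2 - 14*o + 49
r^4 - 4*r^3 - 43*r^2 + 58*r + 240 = (r - 8)*(r - 3)*(r + 2)*(r + 5)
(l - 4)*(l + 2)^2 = l^3 - 12*l - 16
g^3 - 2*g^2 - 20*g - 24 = (g - 6)*(g + 2)^2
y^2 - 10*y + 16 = (y - 8)*(y - 2)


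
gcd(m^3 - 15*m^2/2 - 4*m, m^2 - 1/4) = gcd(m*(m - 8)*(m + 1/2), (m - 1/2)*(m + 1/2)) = m + 1/2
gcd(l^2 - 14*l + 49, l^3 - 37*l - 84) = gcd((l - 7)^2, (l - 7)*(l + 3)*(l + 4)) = l - 7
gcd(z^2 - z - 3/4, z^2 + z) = 1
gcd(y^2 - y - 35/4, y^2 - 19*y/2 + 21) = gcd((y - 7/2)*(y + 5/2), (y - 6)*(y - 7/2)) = y - 7/2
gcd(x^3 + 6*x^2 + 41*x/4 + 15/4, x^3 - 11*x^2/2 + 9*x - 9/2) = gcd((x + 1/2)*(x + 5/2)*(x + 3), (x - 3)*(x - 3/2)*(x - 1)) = 1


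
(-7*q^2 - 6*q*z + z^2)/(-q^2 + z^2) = (-7*q + z)/(-q + z)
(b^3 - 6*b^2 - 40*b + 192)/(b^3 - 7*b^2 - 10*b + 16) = (b^2 + 2*b - 24)/(b^2 + b - 2)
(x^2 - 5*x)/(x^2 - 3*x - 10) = x/(x + 2)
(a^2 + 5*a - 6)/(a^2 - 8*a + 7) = (a + 6)/(a - 7)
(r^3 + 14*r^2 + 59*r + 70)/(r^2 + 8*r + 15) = (r^2 + 9*r + 14)/(r + 3)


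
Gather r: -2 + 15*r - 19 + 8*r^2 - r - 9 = 8*r^2 + 14*r - 30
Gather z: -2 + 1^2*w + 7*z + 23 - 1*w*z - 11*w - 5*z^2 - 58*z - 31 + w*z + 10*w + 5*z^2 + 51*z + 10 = 0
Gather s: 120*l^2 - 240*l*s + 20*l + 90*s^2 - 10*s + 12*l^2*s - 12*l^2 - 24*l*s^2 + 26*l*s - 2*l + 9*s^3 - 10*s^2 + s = 108*l^2 + 18*l + 9*s^3 + s^2*(80 - 24*l) + s*(12*l^2 - 214*l - 9)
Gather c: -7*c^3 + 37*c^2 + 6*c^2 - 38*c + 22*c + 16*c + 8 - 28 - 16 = -7*c^3 + 43*c^2 - 36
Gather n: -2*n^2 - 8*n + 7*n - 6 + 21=-2*n^2 - n + 15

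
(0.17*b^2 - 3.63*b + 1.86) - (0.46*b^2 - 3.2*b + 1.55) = -0.29*b^2 - 0.43*b + 0.31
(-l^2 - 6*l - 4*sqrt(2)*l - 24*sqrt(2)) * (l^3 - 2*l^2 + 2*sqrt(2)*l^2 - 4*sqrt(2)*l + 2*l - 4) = -l^5 - 6*sqrt(2)*l^4 - 4*l^4 - 24*sqrt(2)*l^3 - 6*l^3 - 72*l^2 + 64*sqrt(2)*l^2 - 32*sqrt(2)*l + 216*l + 96*sqrt(2)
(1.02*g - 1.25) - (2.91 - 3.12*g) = 4.14*g - 4.16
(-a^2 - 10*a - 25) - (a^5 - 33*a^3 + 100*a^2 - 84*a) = -a^5 + 33*a^3 - 101*a^2 + 74*a - 25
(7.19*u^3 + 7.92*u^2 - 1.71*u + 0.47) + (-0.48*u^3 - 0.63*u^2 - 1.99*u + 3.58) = 6.71*u^3 + 7.29*u^2 - 3.7*u + 4.05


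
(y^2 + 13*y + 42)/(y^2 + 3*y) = (y^2 + 13*y + 42)/(y*(y + 3))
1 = 1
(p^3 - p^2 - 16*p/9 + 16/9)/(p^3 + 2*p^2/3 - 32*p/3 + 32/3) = (3*p^2 + p - 4)/(3*(p^2 + 2*p - 8))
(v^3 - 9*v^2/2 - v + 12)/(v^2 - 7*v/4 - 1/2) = 2*(2*v^2 - 5*v - 12)/(4*v + 1)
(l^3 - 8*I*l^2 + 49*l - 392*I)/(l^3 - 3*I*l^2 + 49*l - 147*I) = (l - 8*I)/(l - 3*I)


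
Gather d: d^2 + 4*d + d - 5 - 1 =d^2 + 5*d - 6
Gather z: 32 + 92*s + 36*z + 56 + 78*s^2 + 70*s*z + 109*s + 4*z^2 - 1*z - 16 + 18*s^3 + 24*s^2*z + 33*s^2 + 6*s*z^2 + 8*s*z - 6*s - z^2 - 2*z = 18*s^3 + 111*s^2 + 195*s + z^2*(6*s + 3) + z*(24*s^2 + 78*s + 33) + 72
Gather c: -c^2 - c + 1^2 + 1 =-c^2 - c + 2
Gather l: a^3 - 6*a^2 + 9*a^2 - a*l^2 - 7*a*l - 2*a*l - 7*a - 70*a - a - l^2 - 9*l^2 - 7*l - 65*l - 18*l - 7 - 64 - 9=a^3 + 3*a^2 - 78*a + l^2*(-a - 10) + l*(-9*a - 90) - 80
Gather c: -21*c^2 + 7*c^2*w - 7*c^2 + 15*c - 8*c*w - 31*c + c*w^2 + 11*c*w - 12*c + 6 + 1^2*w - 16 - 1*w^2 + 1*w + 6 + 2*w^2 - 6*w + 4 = c^2*(7*w - 28) + c*(w^2 + 3*w - 28) + w^2 - 4*w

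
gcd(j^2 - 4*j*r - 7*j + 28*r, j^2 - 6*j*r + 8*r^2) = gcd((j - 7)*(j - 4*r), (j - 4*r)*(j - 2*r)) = -j + 4*r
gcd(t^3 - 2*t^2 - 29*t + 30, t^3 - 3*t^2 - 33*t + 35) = t^2 + 4*t - 5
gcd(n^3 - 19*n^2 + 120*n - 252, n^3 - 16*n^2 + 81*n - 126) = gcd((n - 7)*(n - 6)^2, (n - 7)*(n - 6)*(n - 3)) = n^2 - 13*n + 42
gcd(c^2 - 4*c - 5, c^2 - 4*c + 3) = 1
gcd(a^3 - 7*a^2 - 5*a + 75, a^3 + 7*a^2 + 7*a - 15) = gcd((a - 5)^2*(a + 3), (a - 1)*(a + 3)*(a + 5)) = a + 3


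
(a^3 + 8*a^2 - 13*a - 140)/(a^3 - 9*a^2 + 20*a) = (a^2 + 12*a + 35)/(a*(a - 5))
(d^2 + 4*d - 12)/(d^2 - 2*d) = (d + 6)/d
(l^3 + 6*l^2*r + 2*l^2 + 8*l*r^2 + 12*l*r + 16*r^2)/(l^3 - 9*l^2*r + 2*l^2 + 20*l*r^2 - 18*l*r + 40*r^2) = (l^2 + 6*l*r + 8*r^2)/(l^2 - 9*l*r + 20*r^2)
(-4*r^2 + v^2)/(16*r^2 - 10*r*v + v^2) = (-2*r - v)/(8*r - v)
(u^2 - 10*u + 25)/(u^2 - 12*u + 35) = (u - 5)/(u - 7)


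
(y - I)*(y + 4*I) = y^2 + 3*I*y + 4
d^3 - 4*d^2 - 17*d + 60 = (d - 5)*(d - 3)*(d + 4)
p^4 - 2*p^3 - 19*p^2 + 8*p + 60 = (p - 5)*(p - 2)*(p + 2)*(p + 3)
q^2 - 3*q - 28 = (q - 7)*(q + 4)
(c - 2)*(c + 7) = c^2 + 5*c - 14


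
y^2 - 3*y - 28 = (y - 7)*(y + 4)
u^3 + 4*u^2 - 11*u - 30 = (u - 3)*(u + 2)*(u + 5)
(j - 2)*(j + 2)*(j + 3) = j^3 + 3*j^2 - 4*j - 12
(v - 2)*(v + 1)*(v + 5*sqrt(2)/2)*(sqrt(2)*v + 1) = sqrt(2)*v^4 - sqrt(2)*v^3 + 6*v^3 - 6*v^2 + sqrt(2)*v^2/2 - 12*v - 5*sqrt(2)*v/2 - 5*sqrt(2)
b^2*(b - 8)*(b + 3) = b^4 - 5*b^3 - 24*b^2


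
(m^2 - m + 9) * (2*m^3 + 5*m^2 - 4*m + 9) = 2*m^5 + 3*m^4 + 9*m^3 + 58*m^2 - 45*m + 81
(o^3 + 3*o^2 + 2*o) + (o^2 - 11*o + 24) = o^3 + 4*o^2 - 9*o + 24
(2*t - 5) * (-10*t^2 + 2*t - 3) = -20*t^3 + 54*t^2 - 16*t + 15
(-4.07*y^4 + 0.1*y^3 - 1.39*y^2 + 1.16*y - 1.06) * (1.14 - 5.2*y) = 21.164*y^5 - 5.1598*y^4 + 7.342*y^3 - 7.6166*y^2 + 6.8344*y - 1.2084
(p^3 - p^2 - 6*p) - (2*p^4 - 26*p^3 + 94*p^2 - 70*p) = -2*p^4 + 27*p^3 - 95*p^2 + 64*p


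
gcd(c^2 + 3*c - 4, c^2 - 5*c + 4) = c - 1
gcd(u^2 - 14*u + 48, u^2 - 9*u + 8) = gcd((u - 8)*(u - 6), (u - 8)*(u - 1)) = u - 8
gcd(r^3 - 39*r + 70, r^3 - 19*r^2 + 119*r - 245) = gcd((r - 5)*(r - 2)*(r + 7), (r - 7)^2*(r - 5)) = r - 5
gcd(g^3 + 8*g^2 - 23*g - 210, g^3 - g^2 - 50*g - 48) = g + 6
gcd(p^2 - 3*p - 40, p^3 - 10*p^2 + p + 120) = p - 8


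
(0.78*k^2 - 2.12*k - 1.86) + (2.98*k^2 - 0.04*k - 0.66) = 3.76*k^2 - 2.16*k - 2.52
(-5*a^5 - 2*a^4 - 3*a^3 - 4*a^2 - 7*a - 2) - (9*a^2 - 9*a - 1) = -5*a^5 - 2*a^4 - 3*a^3 - 13*a^2 + 2*a - 1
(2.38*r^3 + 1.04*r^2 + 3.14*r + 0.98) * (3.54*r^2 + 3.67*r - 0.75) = 8.4252*r^5 + 12.4162*r^4 + 13.1474*r^3 + 14.213*r^2 + 1.2416*r - 0.735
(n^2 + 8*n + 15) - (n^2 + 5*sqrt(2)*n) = -5*sqrt(2)*n + 8*n + 15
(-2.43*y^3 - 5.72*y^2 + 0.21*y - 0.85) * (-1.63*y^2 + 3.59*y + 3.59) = 3.9609*y^5 + 0.599899999999998*y^4 - 29.6008*y^3 - 18.3954*y^2 - 2.2976*y - 3.0515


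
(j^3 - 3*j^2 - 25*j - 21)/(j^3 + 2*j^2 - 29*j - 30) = (j^2 - 4*j - 21)/(j^2 + j - 30)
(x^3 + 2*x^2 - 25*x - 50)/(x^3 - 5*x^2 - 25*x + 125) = (x + 2)/(x - 5)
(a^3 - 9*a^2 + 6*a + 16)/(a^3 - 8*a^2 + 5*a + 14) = (a - 8)/(a - 7)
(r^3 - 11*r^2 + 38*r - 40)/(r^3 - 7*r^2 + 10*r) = (r - 4)/r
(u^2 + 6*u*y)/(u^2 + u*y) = (u + 6*y)/(u + y)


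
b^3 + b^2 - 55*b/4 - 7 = (b - 7/2)*(b + 1/2)*(b + 4)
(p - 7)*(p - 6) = p^2 - 13*p + 42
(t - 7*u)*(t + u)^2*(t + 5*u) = t^4 - 38*t^2*u^2 - 72*t*u^3 - 35*u^4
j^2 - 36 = (j - 6)*(j + 6)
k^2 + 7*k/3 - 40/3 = (k - 8/3)*(k + 5)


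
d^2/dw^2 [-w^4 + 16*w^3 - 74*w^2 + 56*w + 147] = -12*w^2 + 96*w - 148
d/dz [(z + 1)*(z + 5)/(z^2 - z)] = (-7*z^2 - 10*z + 5)/(z^2*(z^2 - 2*z + 1))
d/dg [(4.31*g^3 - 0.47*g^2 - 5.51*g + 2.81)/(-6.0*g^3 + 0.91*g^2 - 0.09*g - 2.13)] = (1.1021*g^4 - 66.8958*g^3 + 28.0955*g^2 - 3.112*g + 11.9892)/(36.0*g^6 - 10.92*g^5 + 1.9081*g^4 + 25.3962*g^3 - 3.8685*g^2 + 0.3834*g + 4.5369)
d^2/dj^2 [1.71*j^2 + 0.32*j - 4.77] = 3.42000000000000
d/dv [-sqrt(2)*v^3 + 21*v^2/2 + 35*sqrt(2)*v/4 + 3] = -3*sqrt(2)*v^2 + 21*v + 35*sqrt(2)/4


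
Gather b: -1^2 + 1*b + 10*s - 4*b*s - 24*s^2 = b*(1 - 4*s) - 24*s^2 + 10*s - 1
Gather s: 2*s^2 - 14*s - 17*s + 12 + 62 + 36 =2*s^2 - 31*s + 110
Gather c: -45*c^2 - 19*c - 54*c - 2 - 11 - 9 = -45*c^2 - 73*c - 22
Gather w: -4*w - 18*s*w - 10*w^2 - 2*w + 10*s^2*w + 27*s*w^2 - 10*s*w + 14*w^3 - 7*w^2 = 14*w^3 + w^2*(27*s - 17) + w*(10*s^2 - 28*s - 6)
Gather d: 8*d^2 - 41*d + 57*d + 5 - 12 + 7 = 8*d^2 + 16*d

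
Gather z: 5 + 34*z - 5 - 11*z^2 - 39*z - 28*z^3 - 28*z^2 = -28*z^3 - 39*z^2 - 5*z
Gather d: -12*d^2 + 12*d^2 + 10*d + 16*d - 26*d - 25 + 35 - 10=0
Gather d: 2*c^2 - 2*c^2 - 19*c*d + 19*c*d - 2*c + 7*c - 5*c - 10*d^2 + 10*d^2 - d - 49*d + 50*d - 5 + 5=0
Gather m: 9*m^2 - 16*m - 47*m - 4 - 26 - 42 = 9*m^2 - 63*m - 72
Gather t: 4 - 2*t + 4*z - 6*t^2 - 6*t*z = -6*t^2 + t*(-6*z - 2) + 4*z + 4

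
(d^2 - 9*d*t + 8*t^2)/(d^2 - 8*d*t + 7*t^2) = (-d + 8*t)/(-d + 7*t)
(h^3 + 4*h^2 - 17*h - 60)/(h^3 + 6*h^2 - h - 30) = (h - 4)/(h - 2)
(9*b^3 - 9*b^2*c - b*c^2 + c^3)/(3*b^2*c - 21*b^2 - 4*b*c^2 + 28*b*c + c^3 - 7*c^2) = (3*b + c)/(c - 7)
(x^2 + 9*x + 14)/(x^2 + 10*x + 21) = (x + 2)/(x + 3)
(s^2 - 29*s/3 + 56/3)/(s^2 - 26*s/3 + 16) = (s - 7)/(s - 6)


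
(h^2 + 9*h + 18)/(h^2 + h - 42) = (h^2 + 9*h + 18)/(h^2 + h - 42)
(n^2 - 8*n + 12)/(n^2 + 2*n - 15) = (n^2 - 8*n + 12)/(n^2 + 2*n - 15)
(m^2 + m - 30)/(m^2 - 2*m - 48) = (m - 5)/(m - 8)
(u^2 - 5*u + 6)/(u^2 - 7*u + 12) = (u - 2)/(u - 4)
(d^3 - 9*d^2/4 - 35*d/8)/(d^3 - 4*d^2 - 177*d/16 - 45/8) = 2*d*(2*d - 7)/(4*d^2 - 21*d - 18)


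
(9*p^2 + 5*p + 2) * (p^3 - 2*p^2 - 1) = 9*p^5 - 13*p^4 - 8*p^3 - 13*p^2 - 5*p - 2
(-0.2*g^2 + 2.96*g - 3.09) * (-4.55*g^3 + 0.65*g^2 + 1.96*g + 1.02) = 0.91*g^5 - 13.598*g^4 + 15.5915*g^3 + 3.5891*g^2 - 3.0372*g - 3.1518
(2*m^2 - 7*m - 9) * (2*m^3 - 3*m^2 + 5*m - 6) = 4*m^5 - 20*m^4 + 13*m^3 - 20*m^2 - 3*m + 54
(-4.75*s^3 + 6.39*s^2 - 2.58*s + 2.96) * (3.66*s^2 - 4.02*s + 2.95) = -17.385*s^5 + 42.4824*s^4 - 49.1431*s^3 + 40.0557*s^2 - 19.5102*s + 8.732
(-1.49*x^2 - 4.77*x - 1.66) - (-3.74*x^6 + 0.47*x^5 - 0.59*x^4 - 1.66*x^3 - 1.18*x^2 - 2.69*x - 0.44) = 3.74*x^6 - 0.47*x^5 + 0.59*x^4 + 1.66*x^3 - 0.31*x^2 - 2.08*x - 1.22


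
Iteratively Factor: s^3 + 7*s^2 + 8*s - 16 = (s + 4)*(s^2 + 3*s - 4) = (s - 1)*(s + 4)*(s + 4)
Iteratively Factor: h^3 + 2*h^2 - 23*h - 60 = (h + 4)*(h^2 - 2*h - 15) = (h - 5)*(h + 4)*(h + 3)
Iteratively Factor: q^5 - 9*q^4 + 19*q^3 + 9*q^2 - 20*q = (q + 1)*(q^4 - 10*q^3 + 29*q^2 - 20*q) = (q - 5)*(q + 1)*(q^3 - 5*q^2 + 4*q) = q*(q - 5)*(q + 1)*(q^2 - 5*q + 4) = q*(q - 5)*(q - 1)*(q + 1)*(q - 4)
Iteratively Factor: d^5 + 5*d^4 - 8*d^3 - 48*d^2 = (d)*(d^4 + 5*d^3 - 8*d^2 - 48*d) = d^2*(d^3 + 5*d^2 - 8*d - 48) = d^2*(d + 4)*(d^2 + d - 12) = d^2*(d + 4)^2*(d - 3)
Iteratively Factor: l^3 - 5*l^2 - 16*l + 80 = (l - 4)*(l^2 - l - 20) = (l - 4)*(l + 4)*(l - 5)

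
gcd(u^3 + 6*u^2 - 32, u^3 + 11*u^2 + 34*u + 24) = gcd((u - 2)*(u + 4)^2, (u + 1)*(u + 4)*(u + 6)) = u + 4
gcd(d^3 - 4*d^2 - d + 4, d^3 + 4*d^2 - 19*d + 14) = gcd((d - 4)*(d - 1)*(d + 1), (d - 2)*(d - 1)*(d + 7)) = d - 1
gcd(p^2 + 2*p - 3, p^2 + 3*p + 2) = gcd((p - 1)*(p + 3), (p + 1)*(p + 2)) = 1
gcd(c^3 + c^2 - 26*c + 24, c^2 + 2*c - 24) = c^2 + 2*c - 24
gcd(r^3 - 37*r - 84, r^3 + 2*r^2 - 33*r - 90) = r + 3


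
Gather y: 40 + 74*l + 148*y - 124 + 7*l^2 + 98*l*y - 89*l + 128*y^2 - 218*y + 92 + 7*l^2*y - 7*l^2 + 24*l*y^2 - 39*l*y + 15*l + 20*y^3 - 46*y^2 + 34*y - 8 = 20*y^3 + y^2*(24*l + 82) + y*(7*l^2 + 59*l - 36)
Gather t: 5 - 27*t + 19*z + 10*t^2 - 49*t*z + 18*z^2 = 10*t^2 + t*(-49*z - 27) + 18*z^2 + 19*z + 5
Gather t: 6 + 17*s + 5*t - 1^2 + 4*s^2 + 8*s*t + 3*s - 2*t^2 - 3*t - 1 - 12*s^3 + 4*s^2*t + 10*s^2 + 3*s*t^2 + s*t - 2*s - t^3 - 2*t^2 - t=-12*s^3 + 14*s^2 + 18*s - t^3 + t^2*(3*s - 4) + t*(4*s^2 + 9*s + 1) + 4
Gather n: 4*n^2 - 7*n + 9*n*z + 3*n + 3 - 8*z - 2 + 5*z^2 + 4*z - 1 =4*n^2 + n*(9*z - 4) + 5*z^2 - 4*z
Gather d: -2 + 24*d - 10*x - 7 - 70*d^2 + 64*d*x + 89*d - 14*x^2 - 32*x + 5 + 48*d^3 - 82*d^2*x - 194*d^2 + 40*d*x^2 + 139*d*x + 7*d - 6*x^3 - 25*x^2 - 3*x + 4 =48*d^3 + d^2*(-82*x - 264) + d*(40*x^2 + 203*x + 120) - 6*x^3 - 39*x^2 - 45*x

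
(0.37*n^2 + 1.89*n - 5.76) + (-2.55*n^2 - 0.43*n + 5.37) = -2.18*n^2 + 1.46*n - 0.39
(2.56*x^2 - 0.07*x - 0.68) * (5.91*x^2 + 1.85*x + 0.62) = 15.1296*x^4 + 4.3223*x^3 - 2.5611*x^2 - 1.3014*x - 0.4216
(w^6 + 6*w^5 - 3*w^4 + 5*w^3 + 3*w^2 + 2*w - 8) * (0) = 0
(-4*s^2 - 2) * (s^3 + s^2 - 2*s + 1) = -4*s^5 - 4*s^4 + 6*s^3 - 6*s^2 + 4*s - 2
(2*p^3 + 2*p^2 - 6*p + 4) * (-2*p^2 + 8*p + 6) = -4*p^5 + 12*p^4 + 40*p^3 - 44*p^2 - 4*p + 24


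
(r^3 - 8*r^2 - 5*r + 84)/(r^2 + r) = (r^3 - 8*r^2 - 5*r + 84)/(r*(r + 1))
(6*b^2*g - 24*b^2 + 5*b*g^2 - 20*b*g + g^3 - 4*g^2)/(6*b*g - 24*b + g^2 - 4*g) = (6*b^2 + 5*b*g + g^2)/(6*b + g)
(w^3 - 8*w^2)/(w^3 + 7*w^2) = (w - 8)/(w + 7)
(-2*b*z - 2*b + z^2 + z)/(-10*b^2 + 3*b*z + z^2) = (z + 1)/(5*b + z)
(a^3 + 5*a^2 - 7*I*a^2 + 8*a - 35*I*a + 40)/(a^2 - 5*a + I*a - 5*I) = (a^2 + a*(5 - 8*I) - 40*I)/(a - 5)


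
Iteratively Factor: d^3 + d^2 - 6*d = (d - 2)*(d^2 + 3*d) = (d - 2)*(d + 3)*(d)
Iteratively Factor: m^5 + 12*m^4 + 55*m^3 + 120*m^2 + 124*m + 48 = (m + 4)*(m^4 + 8*m^3 + 23*m^2 + 28*m + 12) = (m + 2)*(m + 4)*(m^3 + 6*m^2 + 11*m + 6) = (m + 1)*(m + 2)*(m + 4)*(m^2 + 5*m + 6) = (m + 1)*(m + 2)*(m + 3)*(m + 4)*(m + 2)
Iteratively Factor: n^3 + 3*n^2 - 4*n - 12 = (n + 2)*(n^2 + n - 6) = (n + 2)*(n + 3)*(n - 2)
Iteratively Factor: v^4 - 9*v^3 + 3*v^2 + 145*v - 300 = (v + 4)*(v^3 - 13*v^2 + 55*v - 75) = (v - 5)*(v + 4)*(v^2 - 8*v + 15) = (v - 5)^2*(v + 4)*(v - 3)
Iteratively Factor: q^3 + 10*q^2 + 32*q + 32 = (q + 4)*(q^2 + 6*q + 8) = (q + 2)*(q + 4)*(q + 4)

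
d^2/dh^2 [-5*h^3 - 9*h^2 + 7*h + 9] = -30*h - 18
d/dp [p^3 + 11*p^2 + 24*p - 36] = 3*p^2 + 22*p + 24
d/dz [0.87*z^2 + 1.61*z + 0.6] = 1.74*z + 1.61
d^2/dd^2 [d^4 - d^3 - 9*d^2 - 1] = 12*d^2 - 6*d - 18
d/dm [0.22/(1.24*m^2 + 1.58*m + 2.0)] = (-0.5456*m - 0.3476)/(1.24*m^2 + 1.58*m + 2.0)^2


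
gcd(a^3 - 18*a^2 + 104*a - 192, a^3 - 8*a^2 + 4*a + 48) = a^2 - 10*a + 24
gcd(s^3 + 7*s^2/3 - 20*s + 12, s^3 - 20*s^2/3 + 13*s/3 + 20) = s - 3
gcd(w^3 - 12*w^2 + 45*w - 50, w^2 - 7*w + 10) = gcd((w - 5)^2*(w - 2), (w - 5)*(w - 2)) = w^2 - 7*w + 10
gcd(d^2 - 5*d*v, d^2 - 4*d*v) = d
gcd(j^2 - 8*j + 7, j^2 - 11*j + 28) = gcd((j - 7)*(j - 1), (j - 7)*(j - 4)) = j - 7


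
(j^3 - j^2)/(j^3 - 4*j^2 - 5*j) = j*(1 - j)/(-j^2 + 4*j + 5)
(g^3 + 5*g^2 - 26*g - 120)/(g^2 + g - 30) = g + 4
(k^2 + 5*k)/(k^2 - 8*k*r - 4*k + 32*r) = k*(k + 5)/(k^2 - 8*k*r - 4*k + 32*r)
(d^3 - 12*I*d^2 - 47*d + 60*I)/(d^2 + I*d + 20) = (d^2 - 8*I*d - 15)/(d + 5*I)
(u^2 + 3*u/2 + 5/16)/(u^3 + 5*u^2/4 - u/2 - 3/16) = (4*u + 5)/(4*u^2 + 4*u - 3)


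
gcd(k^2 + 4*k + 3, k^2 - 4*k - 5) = k + 1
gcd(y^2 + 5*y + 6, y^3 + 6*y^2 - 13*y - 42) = y + 2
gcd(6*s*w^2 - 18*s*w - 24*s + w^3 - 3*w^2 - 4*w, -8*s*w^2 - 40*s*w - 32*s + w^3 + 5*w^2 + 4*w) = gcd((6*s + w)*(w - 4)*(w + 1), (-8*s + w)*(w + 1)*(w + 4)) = w + 1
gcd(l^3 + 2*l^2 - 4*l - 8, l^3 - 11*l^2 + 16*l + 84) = l + 2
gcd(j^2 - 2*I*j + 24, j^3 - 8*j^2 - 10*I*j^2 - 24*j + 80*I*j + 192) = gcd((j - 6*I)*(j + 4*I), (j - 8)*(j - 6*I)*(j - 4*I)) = j - 6*I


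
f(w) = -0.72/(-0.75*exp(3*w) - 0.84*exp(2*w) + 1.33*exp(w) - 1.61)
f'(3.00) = 0.00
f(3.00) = 0.00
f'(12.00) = 0.00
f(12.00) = 0.00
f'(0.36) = -0.44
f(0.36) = 0.20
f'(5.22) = -0.00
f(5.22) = 0.00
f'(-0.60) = -0.07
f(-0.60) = 0.57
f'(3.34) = -0.00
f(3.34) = 0.00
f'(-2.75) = 0.02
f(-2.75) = 0.47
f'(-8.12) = 0.00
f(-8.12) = 0.45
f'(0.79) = -0.18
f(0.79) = 0.07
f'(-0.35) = -0.27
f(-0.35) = 0.53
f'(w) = -0.72*(2.25*exp(3*w) + 1.68*exp(2*w) - 1.33*exp(w))/(-0.75*exp(3*w) - 0.84*exp(2*w) + 1.33*exp(w) - 1.61)^2 = (-1.62*exp(2*w) - 1.2096*exp(w) + 0.9576)*exp(w)/(0.75*exp(3*w) + 0.84*exp(2*w) - 1.33*exp(w) + 1.61)^2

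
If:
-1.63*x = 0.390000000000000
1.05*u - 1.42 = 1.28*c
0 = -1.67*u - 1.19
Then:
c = -1.69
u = -0.71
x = -0.24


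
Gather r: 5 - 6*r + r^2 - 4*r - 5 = r^2 - 10*r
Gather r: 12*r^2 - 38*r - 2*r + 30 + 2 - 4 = 12*r^2 - 40*r + 28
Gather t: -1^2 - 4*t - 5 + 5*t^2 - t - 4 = 5*t^2 - 5*t - 10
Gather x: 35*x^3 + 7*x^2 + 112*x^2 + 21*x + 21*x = 35*x^3 + 119*x^2 + 42*x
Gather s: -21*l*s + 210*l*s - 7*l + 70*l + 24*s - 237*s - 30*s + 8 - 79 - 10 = 63*l + s*(189*l - 243) - 81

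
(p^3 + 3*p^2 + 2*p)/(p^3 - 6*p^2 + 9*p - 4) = p*(p^2 + 3*p + 2)/(p^3 - 6*p^2 + 9*p - 4)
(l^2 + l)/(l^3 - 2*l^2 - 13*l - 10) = l/(l^2 - 3*l - 10)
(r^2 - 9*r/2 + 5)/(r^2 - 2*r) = (r - 5/2)/r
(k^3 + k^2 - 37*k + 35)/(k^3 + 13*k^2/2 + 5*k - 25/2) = 2*(k^2 + 2*k - 35)/(2*k^2 + 15*k + 25)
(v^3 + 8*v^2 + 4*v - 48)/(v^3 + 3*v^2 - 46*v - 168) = (v - 2)/(v - 7)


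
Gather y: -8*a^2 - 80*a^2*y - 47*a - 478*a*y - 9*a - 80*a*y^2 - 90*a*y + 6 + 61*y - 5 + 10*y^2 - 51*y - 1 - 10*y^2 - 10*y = -8*a^2 - 80*a*y^2 - 56*a + y*(-80*a^2 - 568*a)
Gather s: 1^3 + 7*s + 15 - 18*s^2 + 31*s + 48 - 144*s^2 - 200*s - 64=-162*s^2 - 162*s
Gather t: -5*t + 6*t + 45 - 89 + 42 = t - 2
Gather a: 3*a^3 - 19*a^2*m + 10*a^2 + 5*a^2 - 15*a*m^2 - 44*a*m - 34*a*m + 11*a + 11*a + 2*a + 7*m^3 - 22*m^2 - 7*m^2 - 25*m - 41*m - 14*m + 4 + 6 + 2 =3*a^3 + a^2*(15 - 19*m) + a*(-15*m^2 - 78*m + 24) + 7*m^3 - 29*m^2 - 80*m + 12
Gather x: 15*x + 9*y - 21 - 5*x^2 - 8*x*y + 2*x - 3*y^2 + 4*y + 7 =-5*x^2 + x*(17 - 8*y) - 3*y^2 + 13*y - 14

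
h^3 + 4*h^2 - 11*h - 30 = (h - 3)*(h + 2)*(h + 5)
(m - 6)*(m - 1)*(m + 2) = m^3 - 5*m^2 - 8*m + 12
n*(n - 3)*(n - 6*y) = n^3 - 6*n^2*y - 3*n^2 + 18*n*y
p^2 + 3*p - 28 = (p - 4)*(p + 7)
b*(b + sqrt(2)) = b^2 + sqrt(2)*b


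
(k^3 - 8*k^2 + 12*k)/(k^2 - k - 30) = k*(k - 2)/(k + 5)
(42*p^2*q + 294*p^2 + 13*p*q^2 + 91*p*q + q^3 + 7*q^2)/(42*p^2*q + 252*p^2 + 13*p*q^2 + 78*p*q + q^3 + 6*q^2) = (q + 7)/(q + 6)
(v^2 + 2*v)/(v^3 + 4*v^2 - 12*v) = (v + 2)/(v^2 + 4*v - 12)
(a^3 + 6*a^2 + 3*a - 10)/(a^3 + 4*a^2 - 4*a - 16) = (a^2 + 4*a - 5)/(a^2 + 2*a - 8)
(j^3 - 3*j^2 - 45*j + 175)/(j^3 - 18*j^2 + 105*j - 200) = (j + 7)/(j - 8)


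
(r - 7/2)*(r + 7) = r^2 + 7*r/2 - 49/2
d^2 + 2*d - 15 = (d - 3)*(d + 5)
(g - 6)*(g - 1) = g^2 - 7*g + 6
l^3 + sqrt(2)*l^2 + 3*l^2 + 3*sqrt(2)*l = l*(l + 3)*(l + sqrt(2))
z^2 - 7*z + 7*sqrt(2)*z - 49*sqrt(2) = (z - 7)*(z + 7*sqrt(2))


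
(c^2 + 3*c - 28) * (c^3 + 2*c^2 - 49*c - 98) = c^5 + 5*c^4 - 71*c^3 - 301*c^2 + 1078*c + 2744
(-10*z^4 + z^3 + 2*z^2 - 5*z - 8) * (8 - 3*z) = 30*z^5 - 83*z^4 + 2*z^3 + 31*z^2 - 16*z - 64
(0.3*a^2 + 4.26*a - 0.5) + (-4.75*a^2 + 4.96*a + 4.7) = -4.45*a^2 + 9.22*a + 4.2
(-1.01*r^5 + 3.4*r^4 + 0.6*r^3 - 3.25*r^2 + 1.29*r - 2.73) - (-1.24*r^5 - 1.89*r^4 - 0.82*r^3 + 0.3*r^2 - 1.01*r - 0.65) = 0.23*r^5 + 5.29*r^4 + 1.42*r^3 - 3.55*r^2 + 2.3*r - 2.08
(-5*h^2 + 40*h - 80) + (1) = -5*h^2 + 40*h - 79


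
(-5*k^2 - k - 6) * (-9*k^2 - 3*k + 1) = 45*k^4 + 24*k^3 + 52*k^2 + 17*k - 6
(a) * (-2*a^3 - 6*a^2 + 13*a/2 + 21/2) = -2*a^4 - 6*a^3 + 13*a^2/2 + 21*a/2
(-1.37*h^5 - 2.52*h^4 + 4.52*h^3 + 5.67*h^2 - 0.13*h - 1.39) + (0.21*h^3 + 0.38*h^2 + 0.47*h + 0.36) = -1.37*h^5 - 2.52*h^4 + 4.73*h^3 + 6.05*h^2 + 0.34*h - 1.03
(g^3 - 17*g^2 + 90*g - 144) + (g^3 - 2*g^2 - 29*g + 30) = 2*g^3 - 19*g^2 + 61*g - 114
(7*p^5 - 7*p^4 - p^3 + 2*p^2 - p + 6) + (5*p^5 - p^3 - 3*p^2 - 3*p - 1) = 12*p^5 - 7*p^4 - 2*p^3 - p^2 - 4*p + 5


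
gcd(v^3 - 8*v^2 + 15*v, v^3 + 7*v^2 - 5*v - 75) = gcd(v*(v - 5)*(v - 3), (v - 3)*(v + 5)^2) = v - 3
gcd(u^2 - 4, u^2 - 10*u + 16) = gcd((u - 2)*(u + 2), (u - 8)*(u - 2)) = u - 2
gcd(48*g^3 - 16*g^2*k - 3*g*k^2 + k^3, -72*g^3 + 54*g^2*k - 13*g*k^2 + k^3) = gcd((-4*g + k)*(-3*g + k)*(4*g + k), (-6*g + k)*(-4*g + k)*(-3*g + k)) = 12*g^2 - 7*g*k + k^2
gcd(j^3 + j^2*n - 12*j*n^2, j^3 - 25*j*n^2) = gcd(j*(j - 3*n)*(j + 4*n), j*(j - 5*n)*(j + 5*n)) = j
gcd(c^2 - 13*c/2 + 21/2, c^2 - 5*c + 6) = c - 3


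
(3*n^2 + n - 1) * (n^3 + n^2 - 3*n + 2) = 3*n^5 + 4*n^4 - 9*n^3 + 2*n^2 + 5*n - 2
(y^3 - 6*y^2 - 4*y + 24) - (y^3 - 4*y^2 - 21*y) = -2*y^2 + 17*y + 24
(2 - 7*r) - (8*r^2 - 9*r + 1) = -8*r^2 + 2*r + 1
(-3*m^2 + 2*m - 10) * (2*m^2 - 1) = -6*m^4 + 4*m^3 - 17*m^2 - 2*m + 10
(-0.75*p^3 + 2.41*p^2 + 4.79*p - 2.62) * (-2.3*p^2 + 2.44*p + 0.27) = 1.725*p^5 - 7.373*p^4 - 5.3391*p^3 + 18.3643*p^2 - 5.0995*p - 0.7074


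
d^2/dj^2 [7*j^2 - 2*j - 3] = 14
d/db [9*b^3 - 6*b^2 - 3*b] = 27*b^2 - 12*b - 3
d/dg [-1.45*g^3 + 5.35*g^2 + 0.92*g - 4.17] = -4.35*g^2 + 10.7*g + 0.92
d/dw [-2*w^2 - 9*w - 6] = -4*w - 9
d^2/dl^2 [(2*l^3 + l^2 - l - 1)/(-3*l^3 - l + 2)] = 2*(-9*l^6 + 45*l^5 - 9*l^4 - 47*l^3 + 57*l^2 - 6*l - 1)/(27*l^9 + 27*l^7 - 54*l^6 + 9*l^5 - 36*l^4 + 37*l^3 - 6*l^2 + 12*l - 8)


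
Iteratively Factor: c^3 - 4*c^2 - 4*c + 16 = (c + 2)*(c^2 - 6*c + 8) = (c - 4)*(c + 2)*(c - 2)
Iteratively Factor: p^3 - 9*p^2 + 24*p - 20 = (p - 5)*(p^2 - 4*p + 4) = (p - 5)*(p - 2)*(p - 2)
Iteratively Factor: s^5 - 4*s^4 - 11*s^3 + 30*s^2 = (s + 3)*(s^4 - 7*s^3 + 10*s^2) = (s - 5)*(s + 3)*(s^3 - 2*s^2) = s*(s - 5)*(s + 3)*(s^2 - 2*s) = s^2*(s - 5)*(s + 3)*(s - 2)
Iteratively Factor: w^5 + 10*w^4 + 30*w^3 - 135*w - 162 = (w + 3)*(w^4 + 7*w^3 + 9*w^2 - 27*w - 54) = (w - 2)*(w + 3)*(w^3 + 9*w^2 + 27*w + 27) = (w - 2)*(w + 3)^2*(w^2 + 6*w + 9) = (w - 2)*(w + 3)^3*(w + 3)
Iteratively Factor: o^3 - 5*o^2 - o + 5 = (o - 1)*(o^2 - 4*o - 5) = (o - 1)*(o + 1)*(o - 5)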